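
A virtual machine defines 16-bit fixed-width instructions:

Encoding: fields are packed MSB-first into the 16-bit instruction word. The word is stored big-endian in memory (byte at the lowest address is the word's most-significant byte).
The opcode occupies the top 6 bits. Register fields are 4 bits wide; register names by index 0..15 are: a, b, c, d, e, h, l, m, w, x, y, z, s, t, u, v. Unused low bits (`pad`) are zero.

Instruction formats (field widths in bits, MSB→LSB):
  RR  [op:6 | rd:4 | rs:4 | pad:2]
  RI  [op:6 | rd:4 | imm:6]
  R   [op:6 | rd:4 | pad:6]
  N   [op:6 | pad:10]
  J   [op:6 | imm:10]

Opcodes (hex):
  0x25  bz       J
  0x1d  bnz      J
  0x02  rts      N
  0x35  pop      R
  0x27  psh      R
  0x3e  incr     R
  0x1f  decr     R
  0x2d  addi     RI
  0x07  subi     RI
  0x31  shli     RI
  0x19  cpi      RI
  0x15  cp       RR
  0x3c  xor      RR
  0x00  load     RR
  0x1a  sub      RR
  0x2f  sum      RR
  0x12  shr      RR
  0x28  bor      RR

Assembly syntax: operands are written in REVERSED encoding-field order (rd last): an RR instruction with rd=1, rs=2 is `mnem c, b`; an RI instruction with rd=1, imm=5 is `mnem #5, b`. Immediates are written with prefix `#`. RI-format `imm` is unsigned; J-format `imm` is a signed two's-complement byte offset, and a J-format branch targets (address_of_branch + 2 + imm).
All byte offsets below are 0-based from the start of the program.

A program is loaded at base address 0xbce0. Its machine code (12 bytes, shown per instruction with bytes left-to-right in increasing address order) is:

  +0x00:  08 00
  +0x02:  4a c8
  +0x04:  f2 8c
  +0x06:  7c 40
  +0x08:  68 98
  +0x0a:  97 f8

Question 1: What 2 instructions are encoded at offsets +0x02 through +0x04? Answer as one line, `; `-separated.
@+02  big-endian(4a c8) = 0x4ac8
  op=0x4ac8>>10=0x12 ⇒ shr (RR)
  rd@[9:6]=0xb ⇒ z
  rs@[5:2]=0x2 ⇒ c
@+04  big-endian(f2 8c) = 0xf28c
  op=0xf28c>>10=0x3c ⇒ xor (RR)
  rd@[9:6]=0xa ⇒ y
  rs@[5:2]=0x3 ⇒ d

shr c, z; xor d, y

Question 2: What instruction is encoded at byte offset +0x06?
decr b

[06] 7c 40 → 0x7c40
  top 6b → 0x1f → decr [R]
  rd: (w>>6)&0xf=0x1 → b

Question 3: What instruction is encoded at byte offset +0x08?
sub l, c

+0x08: 68 98 ⇒ word 0x6898 (big)
  opcode bits[15:10]=0x1a: sub/RR
  [9:6] rd=2 = c
  [5:2] rs=6 = l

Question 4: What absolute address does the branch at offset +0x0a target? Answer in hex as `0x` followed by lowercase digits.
@+0a  big-endian(97 f8) = 0x97f8
  op=0x97f8>>10=0x25 ⇒ bz (J)
  imm@[9:0]=0x3f8 (s10→-8) ⇒ #-8
  target = base 0xbce0 + off 0x0a + 2 + imm -8 = 0xbce4

0xbce4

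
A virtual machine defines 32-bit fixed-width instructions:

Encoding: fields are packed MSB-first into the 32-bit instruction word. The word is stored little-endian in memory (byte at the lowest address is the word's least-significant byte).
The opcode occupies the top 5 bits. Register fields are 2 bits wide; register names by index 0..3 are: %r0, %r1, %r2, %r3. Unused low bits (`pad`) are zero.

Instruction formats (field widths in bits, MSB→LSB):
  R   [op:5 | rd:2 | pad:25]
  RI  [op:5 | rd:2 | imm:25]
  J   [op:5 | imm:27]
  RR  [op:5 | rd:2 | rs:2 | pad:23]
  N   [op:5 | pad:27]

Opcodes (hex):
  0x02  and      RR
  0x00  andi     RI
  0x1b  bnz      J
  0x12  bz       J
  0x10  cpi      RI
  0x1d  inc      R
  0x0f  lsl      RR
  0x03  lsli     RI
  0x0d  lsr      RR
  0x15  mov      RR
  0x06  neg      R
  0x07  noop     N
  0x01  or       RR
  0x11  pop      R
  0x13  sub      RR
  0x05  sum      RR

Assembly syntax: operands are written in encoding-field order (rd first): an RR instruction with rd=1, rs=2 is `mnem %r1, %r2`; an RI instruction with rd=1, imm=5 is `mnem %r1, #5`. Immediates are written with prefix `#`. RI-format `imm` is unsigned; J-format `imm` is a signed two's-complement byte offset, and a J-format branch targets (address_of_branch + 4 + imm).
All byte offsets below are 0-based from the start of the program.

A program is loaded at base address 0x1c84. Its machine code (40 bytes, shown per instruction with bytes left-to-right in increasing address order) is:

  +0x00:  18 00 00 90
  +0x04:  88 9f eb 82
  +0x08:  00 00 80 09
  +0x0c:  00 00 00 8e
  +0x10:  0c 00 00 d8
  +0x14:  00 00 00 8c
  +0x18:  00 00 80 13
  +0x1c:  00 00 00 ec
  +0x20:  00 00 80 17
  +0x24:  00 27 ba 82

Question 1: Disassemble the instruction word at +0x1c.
[1c] 00 00 00 ec → 0xec000000
  op=0xec000000>>27=0x1d ⇒ inc (R)
  [26:25] rd=2 = %r2

inc %r2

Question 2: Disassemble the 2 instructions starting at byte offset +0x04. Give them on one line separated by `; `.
off 0x04: read 88 9f eb 82 as little → 0x82eb9f88
  op=0x82eb9f88>>27=0x10 ⇒ cpi (RI)
  [26:25] rd=1 = %r1
  [24:0] imm=15441800 = #15441800
off 0x08: read 00 00 80 09 as little → 0x09800000
  op=0x09800000>>27=0x1 ⇒ or (RR)
  [26:25] rd=0 = %r0
  [24:23] rs=3 = %r3

cpi %r1, #15441800; or %r0, %r3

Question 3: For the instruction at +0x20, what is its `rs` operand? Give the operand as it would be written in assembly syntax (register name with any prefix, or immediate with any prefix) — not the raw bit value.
%r3

@+20  little-endian(00 00 80 17) = 0x17800000
  op=0x17800000>>27=0x2 ⇒ and (RR)
  rd: (w>>25)&0x3=0x3 → %r3
  rs: (w>>23)&0x3=0x3 → %r3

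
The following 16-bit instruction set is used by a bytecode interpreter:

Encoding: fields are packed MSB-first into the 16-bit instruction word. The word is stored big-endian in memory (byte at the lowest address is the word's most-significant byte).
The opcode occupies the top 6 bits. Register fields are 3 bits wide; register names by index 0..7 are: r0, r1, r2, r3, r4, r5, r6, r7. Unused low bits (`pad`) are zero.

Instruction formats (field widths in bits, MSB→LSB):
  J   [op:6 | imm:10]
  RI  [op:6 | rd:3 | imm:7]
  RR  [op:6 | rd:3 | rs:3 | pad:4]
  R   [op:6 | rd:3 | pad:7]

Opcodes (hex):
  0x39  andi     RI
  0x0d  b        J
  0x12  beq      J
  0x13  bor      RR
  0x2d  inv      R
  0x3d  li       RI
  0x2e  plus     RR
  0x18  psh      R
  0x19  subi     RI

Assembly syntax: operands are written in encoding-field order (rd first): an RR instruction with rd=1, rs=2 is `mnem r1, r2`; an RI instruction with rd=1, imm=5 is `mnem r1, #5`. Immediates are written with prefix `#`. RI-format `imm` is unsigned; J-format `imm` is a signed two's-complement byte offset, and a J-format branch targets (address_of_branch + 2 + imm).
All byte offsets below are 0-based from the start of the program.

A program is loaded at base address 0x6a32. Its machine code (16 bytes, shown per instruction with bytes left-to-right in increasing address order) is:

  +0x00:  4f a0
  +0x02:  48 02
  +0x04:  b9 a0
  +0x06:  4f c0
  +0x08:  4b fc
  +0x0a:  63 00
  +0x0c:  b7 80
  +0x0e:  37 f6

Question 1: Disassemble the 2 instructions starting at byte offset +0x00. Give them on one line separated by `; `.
+0x00: 4f a0 ⇒ word 0x4fa0 (big)
  op=0x4fa0>>10=0x13 ⇒ bor (RR)
  rd: (w>>7)&0x7=0x7 → r7
  rs: (w>>4)&0x7=0x2 → r2
+0x02: 48 02 ⇒ word 0x4802 (big)
  op=0x4802>>10=0x12 ⇒ beq (J)
  imm: (w>>0)&0x3ff=0x2 → #2

bor r7, r2; beq #2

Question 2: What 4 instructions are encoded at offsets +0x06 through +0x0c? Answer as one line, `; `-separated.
[06] 4f c0 → 0x4fc0
  top 6b → 0x13 → bor [RR]
  rd@[9:7]=0x7 ⇒ r7
  rs@[6:4]=0x4 ⇒ r4
[08] 4b fc → 0x4bfc
  top 6b → 0x12 → beq [J]
  imm@[9:0]=0x3fc (s10→-4) ⇒ #-4
[0a] 63 00 → 0x6300
  top 6b → 0x18 → psh [R]
  rd@[9:7]=0x6 ⇒ r6
[0c] b7 80 → 0xb780
  top 6b → 0x2d → inv [R]
  rd@[9:7]=0x7 ⇒ r7

bor r7, r4; beq #-4; psh r6; inv r7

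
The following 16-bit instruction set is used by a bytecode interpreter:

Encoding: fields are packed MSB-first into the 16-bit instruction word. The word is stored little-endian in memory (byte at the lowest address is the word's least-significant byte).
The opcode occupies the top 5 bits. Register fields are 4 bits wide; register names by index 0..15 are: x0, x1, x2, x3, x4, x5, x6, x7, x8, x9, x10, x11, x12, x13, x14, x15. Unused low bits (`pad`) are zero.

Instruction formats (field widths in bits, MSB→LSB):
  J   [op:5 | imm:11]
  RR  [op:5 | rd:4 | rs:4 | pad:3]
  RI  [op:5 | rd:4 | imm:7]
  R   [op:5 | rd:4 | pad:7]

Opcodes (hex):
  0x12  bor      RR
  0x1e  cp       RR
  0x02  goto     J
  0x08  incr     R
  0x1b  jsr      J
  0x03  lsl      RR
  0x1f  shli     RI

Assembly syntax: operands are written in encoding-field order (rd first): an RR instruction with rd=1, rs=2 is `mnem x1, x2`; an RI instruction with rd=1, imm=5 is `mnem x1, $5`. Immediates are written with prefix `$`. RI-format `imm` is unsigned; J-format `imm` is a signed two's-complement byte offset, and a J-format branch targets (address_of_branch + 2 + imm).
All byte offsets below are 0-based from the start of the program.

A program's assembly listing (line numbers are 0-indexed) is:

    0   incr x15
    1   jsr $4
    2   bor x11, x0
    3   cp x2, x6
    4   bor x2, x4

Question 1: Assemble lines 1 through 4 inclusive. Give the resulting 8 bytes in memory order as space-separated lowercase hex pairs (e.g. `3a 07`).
L1: jsr op=0x1b:5|imm=4:11 ⇒ 0xd804 ⇒ little 04 d8
L2: bor op=0x12:5|rd=11:4|rs=0:4|pad=0:3 ⇒ 0x9580 ⇒ little 80 95
L3: cp op=0x1e:5|rd=2:4|rs=6:4|pad=0:3 ⇒ 0xf130 ⇒ little 30 f1
L4: bor op=0x12:5|rd=2:4|rs=4:4|pad=0:3 ⇒ 0x9120 ⇒ little 20 91

04 d8 80 95 30 f1 20 91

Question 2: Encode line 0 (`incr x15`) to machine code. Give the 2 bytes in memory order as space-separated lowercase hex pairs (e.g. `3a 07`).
80 47

line 0 (incr): pack op=0x8:5|rd=15:4|pad=0:7 = 0x4780; little→ 80 47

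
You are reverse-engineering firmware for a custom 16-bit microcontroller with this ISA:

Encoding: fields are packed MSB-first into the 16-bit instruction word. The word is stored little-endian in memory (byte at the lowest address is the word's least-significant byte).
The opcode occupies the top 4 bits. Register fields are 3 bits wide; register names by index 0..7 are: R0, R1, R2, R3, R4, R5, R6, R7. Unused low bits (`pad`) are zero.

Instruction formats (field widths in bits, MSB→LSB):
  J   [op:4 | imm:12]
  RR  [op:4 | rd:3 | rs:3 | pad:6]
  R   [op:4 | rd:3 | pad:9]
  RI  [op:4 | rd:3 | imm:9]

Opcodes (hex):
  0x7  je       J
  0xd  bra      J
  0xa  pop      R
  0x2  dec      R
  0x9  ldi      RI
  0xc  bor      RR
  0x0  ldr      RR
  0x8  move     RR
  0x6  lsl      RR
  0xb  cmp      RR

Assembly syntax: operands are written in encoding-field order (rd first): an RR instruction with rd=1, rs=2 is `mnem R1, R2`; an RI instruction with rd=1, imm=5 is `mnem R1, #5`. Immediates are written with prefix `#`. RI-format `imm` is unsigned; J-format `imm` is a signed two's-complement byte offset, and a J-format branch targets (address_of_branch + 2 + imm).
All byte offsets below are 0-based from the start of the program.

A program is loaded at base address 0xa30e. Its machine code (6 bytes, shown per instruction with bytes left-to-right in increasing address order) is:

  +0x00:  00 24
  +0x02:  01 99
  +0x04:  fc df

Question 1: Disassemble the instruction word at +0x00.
@+00  little-endian(00 24) = 0x2400
  top 4b → 0x2 → dec [R]
  rd: (w>>9)&0x7=0x2 → R2

dec R2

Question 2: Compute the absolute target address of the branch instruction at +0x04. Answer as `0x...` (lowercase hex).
[04] fc df → 0xdffc
  top 4b → 0xd → bra [J]
  imm: (w>>0)&0xfff=0xffc (s12→-4) → #-4
  target = base 0xa30e + off 0x04 + 2 + imm -4 = 0xa310

0xa310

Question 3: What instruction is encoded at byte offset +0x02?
ldi R4, #257

@+02  little-endian(01 99) = 0x9901
  op=0x9901>>12=0x9 ⇒ ldi (RI)
  rd: (w>>9)&0x7=0x4 → R4
  imm: (w>>0)&0x1ff=0x101 → #257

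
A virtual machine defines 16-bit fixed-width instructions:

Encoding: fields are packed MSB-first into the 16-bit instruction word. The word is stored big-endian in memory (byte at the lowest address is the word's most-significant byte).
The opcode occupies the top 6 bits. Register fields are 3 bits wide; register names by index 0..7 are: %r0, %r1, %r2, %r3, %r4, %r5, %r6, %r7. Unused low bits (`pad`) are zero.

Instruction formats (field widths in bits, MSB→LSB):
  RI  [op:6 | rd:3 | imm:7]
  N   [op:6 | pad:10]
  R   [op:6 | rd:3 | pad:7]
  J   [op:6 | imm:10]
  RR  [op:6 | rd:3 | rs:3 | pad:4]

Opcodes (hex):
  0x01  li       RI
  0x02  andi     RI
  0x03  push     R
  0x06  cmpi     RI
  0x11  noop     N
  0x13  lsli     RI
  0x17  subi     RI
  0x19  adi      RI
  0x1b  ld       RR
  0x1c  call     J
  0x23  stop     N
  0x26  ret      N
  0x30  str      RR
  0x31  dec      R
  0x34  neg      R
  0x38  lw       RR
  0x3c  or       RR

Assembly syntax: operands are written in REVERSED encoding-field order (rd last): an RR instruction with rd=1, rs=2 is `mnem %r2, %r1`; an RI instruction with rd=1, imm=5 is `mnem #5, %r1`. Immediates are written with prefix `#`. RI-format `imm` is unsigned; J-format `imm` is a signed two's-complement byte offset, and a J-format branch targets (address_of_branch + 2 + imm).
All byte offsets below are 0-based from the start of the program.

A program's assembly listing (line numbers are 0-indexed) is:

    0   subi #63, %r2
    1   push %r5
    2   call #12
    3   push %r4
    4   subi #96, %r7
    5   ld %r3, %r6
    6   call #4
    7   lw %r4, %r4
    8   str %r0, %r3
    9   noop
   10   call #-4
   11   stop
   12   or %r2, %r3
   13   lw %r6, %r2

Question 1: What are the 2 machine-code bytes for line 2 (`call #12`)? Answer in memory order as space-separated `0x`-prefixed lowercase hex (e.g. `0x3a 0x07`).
0x70 0x0c

line 2 (call): pack op=0x1c:6|imm=12:10 = 0x700c; big→ 70 0c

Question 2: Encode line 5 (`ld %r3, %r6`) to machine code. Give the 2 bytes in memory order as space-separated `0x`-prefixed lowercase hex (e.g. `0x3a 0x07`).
0x6f 0x30

line 5 (ld): pack op=0x1b:6|rd=6:3|rs=3:3|pad=0:4 = 0x6f30; big→ 6f 30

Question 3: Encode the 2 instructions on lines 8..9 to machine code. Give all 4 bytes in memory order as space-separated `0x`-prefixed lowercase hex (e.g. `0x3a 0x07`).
8. str fields op=0x30:6|rd=3:3|rs=0:3|pad=0:4 → word c180h → c1 80
9. noop fields op=0x11:6|pad=0:10 → word 4400h → 44 00

0xc1 0x80 0x44 0x00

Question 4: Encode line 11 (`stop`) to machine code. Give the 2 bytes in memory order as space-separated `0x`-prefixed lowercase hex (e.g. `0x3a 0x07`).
L11: stop op=0x23:6|pad=0:10 ⇒ 0x8c00 ⇒ big 8c 00

0x8c 0x00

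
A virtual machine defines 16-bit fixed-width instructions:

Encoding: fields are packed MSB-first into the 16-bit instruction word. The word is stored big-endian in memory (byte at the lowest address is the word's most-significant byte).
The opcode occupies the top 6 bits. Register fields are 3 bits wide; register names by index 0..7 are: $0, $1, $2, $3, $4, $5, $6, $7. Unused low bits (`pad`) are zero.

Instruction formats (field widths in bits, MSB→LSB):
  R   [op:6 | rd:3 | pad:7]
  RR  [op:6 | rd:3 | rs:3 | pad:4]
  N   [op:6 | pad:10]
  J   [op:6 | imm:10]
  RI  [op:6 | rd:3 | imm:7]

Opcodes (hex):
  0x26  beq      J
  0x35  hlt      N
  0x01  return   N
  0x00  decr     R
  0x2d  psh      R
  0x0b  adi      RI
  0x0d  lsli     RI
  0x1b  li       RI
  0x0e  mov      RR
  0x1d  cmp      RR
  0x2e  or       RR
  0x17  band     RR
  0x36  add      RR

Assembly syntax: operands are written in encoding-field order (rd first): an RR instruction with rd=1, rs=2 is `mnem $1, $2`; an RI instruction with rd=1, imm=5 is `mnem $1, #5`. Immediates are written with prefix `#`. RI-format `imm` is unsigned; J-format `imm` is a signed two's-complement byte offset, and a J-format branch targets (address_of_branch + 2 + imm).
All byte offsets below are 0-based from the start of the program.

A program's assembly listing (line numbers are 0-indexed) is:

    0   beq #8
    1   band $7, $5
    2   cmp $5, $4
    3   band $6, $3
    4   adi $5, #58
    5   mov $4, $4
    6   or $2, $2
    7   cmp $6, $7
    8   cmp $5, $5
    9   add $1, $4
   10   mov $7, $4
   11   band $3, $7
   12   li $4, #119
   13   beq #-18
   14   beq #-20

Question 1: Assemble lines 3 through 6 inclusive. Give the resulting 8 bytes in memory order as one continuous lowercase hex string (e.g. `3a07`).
3. band fields op=0x17:6|rd=6:3|rs=3:3|pad=0:4 → word 5f30h → 5f 30
4. adi fields op=0xb:6|rd=5:3|imm=58:7 → word 2ebah → 2e ba
5. mov fields op=0xe:6|rd=4:3|rs=4:3|pad=0:4 → word 3a40h → 3a 40
6. or fields op=0x2e:6|rd=2:3|rs=2:3|pad=0:4 → word b920h → b9 20

5f302eba3a40b920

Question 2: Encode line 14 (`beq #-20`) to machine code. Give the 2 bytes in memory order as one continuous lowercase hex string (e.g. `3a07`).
9bec

L14: beq op=0x26:6|imm=-20:10 ⇒ 0x9bec ⇒ big 9b ec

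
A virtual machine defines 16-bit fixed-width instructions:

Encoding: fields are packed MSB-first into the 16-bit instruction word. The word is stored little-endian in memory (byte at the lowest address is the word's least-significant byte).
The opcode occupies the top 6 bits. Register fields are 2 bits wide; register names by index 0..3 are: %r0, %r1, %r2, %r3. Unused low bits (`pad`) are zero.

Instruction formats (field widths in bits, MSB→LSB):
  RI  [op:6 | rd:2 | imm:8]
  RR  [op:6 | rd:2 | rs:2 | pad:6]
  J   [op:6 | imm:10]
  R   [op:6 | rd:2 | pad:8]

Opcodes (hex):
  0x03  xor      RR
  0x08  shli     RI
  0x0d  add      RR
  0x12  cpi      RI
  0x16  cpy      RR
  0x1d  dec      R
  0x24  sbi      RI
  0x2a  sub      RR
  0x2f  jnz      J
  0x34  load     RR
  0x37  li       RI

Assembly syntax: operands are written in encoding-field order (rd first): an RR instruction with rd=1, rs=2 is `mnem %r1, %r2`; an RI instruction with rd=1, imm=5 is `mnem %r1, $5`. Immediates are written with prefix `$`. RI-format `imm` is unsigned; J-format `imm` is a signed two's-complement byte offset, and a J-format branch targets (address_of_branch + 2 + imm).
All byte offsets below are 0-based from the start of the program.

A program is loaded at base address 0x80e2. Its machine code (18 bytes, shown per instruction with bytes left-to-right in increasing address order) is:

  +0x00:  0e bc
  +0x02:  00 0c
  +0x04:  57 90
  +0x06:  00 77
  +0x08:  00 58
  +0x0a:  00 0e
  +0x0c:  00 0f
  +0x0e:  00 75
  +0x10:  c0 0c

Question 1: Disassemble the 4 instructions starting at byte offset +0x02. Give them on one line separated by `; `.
off 0x02: read 00 0c as little → 0x0c00
  op=0x0c00>>10=0x3 ⇒ xor (RR)
  rd: (w>>8)&0x3=0x0 → %r0
  rs: (w>>6)&0x3=0x0 → %r0
off 0x04: read 57 90 as little → 0x9057
  op=0x9057>>10=0x24 ⇒ sbi (RI)
  rd: (w>>8)&0x3=0x0 → %r0
  imm: (w>>0)&0xff=0x57 → $87
off 0x06: read 00 77 as little → 0x7700
  op=0x7700>>10=0x1d ⇒ dec (R)
  rd: (w>>8)&0x3=0x3 → %r3
off 0x08: read 00 58 as little → 0x5800
  op=0x5800>>10=0x16 ⇒ cpy (RR)
  rd: (w>>8)&0x3=0x0 → %r0
  rs: (w>>6)&0x3=0x0 → %r0

xor %r0, %r0; sbi %r0, $87; dec %r3; cpy %r0, %r0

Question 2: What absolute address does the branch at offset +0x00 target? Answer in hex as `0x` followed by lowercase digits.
0x80f2

off 0x00: read 0e bc as little → 0xbc0e
  opcode bits[15:10]=0x2f: jnz/J
  [9:0] imm=14 = $14
  target = base 0x80e2 + off 0x00 + 2 + imm 14 = 0x80f2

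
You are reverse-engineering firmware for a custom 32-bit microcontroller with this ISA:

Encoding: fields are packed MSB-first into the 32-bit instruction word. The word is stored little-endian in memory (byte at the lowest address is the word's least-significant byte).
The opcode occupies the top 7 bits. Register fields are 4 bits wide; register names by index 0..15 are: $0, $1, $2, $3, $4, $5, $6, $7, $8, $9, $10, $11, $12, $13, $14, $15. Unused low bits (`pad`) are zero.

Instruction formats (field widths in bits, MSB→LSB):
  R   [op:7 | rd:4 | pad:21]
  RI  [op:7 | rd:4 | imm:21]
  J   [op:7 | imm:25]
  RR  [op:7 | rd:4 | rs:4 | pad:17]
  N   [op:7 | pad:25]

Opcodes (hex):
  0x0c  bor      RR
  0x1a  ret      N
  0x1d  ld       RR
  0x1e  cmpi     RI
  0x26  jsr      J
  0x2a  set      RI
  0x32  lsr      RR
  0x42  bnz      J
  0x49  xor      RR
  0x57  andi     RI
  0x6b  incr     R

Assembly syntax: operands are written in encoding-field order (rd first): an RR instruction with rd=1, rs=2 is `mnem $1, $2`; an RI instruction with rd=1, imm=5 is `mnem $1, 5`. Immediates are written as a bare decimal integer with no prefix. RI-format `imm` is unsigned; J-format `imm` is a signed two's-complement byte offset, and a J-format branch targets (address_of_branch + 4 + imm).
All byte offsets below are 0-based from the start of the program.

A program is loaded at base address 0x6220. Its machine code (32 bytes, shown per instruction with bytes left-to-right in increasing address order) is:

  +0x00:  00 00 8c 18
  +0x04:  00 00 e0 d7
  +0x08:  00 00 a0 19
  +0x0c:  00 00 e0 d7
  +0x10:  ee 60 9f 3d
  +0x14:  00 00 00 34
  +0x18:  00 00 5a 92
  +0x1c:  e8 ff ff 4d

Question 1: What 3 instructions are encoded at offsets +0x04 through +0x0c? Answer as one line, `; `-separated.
off 0x04: read 00 00 e0 d7 as little → 0xd7e00000
  opcode bits[31:25]=0x6b: incr/R
  [24:21] rd=15 = $15
off 0x08: read 00 00 a0 19 as little → 0x19a00000
  opcode bits[31:25]=0xc: bor/RR
  [24:21] rd=13 = $13
  [20:17] rs=0 = $0
off 0x0c: read 00 00 e0 d7 as little → 0xd7e00000
  opcode bits[31:25]=0x6b: incr/R
  [24:21] rd=15 = $15

incr $15; bor $13, $0; incr $15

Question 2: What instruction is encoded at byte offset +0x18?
[18] 00 00 5a 92 → 0x925a0000
  opcode bits[31:25]=0x49: xor/RR
  rd: (w>>21)&0xf=0x2 → $2
  rs: (w>>17)&0xf=0xd → $13

xor $2, $13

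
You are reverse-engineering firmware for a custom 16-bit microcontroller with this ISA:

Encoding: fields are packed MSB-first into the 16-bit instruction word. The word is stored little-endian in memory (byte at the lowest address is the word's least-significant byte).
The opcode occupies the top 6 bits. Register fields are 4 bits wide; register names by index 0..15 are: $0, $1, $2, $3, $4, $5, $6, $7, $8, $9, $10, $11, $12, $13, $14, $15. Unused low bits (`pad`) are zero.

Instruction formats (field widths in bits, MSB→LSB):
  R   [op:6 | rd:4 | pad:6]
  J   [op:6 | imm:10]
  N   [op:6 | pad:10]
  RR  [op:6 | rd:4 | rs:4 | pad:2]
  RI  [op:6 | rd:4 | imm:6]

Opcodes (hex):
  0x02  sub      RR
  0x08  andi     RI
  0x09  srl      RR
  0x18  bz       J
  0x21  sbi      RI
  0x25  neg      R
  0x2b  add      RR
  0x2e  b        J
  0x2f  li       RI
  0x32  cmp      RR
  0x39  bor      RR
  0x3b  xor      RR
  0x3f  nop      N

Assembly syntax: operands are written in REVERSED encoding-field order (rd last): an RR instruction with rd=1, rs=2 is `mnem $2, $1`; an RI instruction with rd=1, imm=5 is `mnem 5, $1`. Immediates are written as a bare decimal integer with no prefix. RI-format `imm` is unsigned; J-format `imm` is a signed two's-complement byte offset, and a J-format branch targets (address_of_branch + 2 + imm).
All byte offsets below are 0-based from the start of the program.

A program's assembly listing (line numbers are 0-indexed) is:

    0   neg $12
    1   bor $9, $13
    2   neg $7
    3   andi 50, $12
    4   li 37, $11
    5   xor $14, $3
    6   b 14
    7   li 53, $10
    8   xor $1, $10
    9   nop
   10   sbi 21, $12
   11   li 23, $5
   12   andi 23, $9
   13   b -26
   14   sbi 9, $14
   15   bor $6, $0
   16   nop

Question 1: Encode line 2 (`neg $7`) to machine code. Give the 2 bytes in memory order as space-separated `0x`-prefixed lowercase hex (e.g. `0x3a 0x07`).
0xc0 0x95

line 2 (neg): pack op=0x25:6|rd=7:4|pad=0:6 = 0x95c0; little→ c0 95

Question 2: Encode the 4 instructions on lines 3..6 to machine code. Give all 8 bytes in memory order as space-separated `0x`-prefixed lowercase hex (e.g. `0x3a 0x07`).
line 3 (andi): pack op=0x8:6|rd=12:4|imm=50:6 = 0x2332; little→ 32 23
line 4 (li): pack op=0x2f:6|rd=11:4|imm=37:6 = 0xbee5; little→ e5 be
line 5 (xor): pack op=0x3b:6|rd=3:4|rs=14:4|pad=0:2 = 0xecf8; little→ f8 ec
line 6 (b): pack op=0x2e:6|imm=14:10 = 0xb80e; little→ 0e b8

0x32 0x23 0xe5 0xbe 0xf8 0xec 0x0e 0xb8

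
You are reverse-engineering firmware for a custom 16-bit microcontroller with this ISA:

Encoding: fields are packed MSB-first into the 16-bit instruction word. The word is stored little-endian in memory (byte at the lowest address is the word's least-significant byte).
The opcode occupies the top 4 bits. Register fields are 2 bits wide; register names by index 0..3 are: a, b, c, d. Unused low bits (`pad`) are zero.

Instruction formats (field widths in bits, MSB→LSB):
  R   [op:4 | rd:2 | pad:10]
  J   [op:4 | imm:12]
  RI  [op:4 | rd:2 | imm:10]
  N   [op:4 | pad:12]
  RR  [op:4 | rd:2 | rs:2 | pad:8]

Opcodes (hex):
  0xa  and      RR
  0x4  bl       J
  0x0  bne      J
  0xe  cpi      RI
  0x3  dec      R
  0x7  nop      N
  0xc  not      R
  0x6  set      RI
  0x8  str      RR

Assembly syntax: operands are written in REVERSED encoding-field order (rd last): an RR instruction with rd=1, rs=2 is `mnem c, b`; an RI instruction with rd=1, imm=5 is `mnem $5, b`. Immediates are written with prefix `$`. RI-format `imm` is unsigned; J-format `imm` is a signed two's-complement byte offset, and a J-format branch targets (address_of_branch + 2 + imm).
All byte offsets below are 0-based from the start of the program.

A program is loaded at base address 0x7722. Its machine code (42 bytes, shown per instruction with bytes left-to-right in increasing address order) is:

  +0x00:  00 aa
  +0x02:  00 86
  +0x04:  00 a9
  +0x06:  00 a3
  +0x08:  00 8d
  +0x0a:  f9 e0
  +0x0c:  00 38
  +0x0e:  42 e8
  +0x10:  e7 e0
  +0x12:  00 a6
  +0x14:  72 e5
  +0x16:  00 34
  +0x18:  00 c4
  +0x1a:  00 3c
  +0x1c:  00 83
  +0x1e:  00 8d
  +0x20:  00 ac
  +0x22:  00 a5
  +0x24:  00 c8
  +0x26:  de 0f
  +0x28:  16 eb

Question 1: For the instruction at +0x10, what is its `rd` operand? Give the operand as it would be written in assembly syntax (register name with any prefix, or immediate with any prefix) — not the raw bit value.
a

[10] e7 e0 → 0xe0e7
  opcode bits[15:12]=0xe: cpi/RI
  rd@[11:10]=0x0 ⇒ a
  imm@[9:0]=0xe7 ⇒ $231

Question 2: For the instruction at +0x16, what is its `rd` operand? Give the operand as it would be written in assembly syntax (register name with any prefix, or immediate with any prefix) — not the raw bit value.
[16] 00 34 → 0x3400
  top 4b → 0x3 → dec [R]
  rd: (w>>10)&0x3=0x1 → b

b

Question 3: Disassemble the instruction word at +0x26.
bne $-34

+0x26: de 0f ⇒ word 0x0fde (little)
  top 4b → 0x0 → bne [J]
  imm@[11:0]=0xfde (s12→-34) ⇒ $-34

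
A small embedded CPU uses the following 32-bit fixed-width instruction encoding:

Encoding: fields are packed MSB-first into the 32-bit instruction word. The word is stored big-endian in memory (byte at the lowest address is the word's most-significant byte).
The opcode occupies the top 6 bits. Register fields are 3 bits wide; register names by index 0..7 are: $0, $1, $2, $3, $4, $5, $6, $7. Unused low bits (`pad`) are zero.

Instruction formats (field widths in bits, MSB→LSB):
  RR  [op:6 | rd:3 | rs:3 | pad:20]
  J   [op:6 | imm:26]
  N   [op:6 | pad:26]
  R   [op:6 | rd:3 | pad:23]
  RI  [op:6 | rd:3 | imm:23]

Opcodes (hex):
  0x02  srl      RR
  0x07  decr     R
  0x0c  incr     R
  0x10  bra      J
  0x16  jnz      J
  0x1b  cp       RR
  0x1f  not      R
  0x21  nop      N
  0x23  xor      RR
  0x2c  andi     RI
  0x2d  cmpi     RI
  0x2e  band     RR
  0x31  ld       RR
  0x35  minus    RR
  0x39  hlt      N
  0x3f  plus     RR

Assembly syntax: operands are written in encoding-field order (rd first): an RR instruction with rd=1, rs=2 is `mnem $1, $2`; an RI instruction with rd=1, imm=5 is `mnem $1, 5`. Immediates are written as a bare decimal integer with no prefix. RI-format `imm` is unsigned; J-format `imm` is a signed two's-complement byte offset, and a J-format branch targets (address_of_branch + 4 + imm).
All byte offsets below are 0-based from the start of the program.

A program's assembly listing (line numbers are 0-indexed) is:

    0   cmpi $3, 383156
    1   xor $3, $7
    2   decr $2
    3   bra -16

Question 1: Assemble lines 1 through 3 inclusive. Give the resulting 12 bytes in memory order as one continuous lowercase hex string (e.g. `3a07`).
1. xor fields op=0x23:6|rd=3:3|rs=7:3|pad=0:20 → word 8df00000h → 8d f0 00 00
2. decr fields op=0x7:6|rd=2:3|pad=0:23 → word 1d000000h → 1d 00 00 00
3. bra fields op=0x10:6|imm=-16:26 → word 43fffff0h → 43 ff ff f0

8df000001d00000043fffff0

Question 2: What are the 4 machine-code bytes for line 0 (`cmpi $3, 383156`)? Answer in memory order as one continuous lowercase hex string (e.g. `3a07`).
b585d8b4

0. cmpi fields op=0x2d:6|rd=3:3|imm=383156:23 → word b585d8b4h → b5 85 d8 b4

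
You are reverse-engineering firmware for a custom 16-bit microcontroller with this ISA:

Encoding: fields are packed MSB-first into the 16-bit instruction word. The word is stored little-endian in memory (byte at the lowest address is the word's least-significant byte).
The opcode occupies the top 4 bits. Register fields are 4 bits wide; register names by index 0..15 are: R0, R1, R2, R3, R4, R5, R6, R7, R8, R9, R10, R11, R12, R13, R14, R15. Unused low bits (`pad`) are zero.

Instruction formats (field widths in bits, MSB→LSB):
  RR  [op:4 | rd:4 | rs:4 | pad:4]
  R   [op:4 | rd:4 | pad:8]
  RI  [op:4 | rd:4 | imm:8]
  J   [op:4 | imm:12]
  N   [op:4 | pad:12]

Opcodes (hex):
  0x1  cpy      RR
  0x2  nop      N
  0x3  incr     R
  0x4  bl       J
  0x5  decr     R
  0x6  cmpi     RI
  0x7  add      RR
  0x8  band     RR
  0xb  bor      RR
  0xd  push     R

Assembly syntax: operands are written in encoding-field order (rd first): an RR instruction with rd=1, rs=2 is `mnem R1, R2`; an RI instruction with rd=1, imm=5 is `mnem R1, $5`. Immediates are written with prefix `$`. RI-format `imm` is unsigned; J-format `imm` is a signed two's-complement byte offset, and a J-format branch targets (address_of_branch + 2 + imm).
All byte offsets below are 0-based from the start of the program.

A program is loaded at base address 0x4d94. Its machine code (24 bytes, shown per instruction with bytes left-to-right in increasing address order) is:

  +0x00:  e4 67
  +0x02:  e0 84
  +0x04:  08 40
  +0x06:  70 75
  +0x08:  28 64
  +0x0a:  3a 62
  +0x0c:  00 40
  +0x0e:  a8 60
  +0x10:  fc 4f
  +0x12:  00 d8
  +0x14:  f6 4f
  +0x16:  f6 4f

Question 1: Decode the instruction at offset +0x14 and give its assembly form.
bl $-10

@+14  little-endian(f6 4f) = 0x4ff6
  top 4b → 0x4 → bl [J]
  [11:0] imm=4086 (s12→-10) = $-10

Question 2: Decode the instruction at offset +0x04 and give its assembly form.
off 0x04: read 08 40 as little → 0x4008
  top 4b → 0x4 → bl [J]
  imm: (w>>0)&0xfff=0x8 → $8

bl $8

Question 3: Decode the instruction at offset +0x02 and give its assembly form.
band R4, R14

off 0x02: read e0 84 as little → 0x84e0
  opcode bits[15:12]=0x8: band/RR
  rd: (w>>8)&0xf=0x4 → R4
  rs: (w>>4)&0xf=0xe → R14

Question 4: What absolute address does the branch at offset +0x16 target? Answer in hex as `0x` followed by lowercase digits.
0x4da2

+0x16: f6 4f ⇒ word 0x4ff6 (little)
  top 4b → 0x4 → bl [J]
  [11:0] imm=4086 (s12→-10) = $-10
  target = base 0x4d94 + off 0x16 + 2 + imm -10 = 0x4da2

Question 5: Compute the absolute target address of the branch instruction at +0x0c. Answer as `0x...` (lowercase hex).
0x4da2

[0c] 00 40 → 0x4000
  top 4b → 0x4 → bl [J]
  imm@[11:0]=0x0 ⇒ $0
  target = base 0x4d94 + off 0x0c + 2 + imm 0 = 0x4da2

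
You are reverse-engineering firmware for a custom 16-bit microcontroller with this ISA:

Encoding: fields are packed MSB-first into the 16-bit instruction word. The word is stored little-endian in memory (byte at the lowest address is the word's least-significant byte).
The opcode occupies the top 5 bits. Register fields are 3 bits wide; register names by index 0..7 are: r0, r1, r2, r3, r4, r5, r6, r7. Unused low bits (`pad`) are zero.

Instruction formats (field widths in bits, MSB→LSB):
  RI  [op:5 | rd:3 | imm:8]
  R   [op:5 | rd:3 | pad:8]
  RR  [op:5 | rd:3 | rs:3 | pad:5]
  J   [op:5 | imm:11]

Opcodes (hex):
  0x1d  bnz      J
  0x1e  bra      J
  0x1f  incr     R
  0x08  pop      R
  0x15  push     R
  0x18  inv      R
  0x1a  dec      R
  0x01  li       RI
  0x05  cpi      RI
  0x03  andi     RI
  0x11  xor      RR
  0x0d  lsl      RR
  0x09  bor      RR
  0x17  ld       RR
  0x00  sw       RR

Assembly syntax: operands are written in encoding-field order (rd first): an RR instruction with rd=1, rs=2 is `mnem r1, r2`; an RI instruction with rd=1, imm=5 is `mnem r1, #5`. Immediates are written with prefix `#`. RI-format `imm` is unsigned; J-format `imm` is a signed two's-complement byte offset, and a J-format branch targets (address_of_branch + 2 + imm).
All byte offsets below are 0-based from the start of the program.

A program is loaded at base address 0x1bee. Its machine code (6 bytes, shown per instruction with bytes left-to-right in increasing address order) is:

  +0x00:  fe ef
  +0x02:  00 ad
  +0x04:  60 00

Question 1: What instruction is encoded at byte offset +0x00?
+0x00: fe ef ⇒ word 0xeffe (little)
  op=0xeffe>>11=0x1d ⇒ bnz (J)
  imm: (w>>0)&0x7ff=0x7fe (s11→-2) → #-2

bnz #-2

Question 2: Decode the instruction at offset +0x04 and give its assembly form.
sw r0, r3

off 0x04: read 60 00 as little → 0x0060
  top 5b → 0x0 → sw [RR]
  [10:8] rd=0 = r0
  [7:5] rs=3 = r3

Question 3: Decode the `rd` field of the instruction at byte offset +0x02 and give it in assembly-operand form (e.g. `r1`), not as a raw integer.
@+02  little-endian(00 ad) = 0xad00
  top 5b → 0x15 → push [R]
  rd: (w>>8)&0x7=0x5 → r5

r5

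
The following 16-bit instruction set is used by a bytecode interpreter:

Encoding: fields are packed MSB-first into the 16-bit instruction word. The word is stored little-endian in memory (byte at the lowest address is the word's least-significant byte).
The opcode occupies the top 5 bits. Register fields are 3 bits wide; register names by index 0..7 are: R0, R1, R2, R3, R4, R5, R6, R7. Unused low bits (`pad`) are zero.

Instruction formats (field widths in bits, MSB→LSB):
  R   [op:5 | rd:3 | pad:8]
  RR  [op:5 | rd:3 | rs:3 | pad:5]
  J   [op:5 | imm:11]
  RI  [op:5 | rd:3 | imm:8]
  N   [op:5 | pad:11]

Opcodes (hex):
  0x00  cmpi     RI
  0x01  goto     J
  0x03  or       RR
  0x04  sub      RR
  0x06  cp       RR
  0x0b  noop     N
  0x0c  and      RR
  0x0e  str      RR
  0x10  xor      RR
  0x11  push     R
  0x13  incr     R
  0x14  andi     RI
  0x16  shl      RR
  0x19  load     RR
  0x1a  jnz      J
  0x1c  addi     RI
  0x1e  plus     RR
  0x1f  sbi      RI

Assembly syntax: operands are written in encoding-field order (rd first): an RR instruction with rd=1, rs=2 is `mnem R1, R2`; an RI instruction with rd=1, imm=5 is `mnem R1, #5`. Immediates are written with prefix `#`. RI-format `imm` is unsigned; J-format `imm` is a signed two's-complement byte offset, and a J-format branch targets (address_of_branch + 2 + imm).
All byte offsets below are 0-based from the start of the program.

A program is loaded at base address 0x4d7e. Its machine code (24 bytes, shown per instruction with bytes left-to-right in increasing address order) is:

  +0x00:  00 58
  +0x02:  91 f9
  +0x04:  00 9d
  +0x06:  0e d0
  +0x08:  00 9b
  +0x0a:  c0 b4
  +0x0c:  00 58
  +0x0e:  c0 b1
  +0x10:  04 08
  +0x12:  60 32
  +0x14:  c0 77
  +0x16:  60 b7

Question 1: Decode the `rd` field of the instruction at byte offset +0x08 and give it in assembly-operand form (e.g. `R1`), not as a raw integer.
R3

off 0x08: read 00 9b as little → 0x9b00
  opcode bits[15:11]=0x13: incr/R
  rd: (w>>8)&0x7=0x3 → R3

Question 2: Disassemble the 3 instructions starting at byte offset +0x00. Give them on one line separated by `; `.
noop; sbi R1, #145; incr R5

[00] 00 58 → 0x5800
  top 5b → 0xb → noop [N]
[02] 91 f9 → 0xf991
  top 5b → 0x1f → sbi [RI]
  [10:8] rd=1 = R1
  [7:0] imm=145 = #145
[04] 00 9d → 0x9d00
  top 5b → 0x13 → incr [R]
  [10:8] rd=5 = R5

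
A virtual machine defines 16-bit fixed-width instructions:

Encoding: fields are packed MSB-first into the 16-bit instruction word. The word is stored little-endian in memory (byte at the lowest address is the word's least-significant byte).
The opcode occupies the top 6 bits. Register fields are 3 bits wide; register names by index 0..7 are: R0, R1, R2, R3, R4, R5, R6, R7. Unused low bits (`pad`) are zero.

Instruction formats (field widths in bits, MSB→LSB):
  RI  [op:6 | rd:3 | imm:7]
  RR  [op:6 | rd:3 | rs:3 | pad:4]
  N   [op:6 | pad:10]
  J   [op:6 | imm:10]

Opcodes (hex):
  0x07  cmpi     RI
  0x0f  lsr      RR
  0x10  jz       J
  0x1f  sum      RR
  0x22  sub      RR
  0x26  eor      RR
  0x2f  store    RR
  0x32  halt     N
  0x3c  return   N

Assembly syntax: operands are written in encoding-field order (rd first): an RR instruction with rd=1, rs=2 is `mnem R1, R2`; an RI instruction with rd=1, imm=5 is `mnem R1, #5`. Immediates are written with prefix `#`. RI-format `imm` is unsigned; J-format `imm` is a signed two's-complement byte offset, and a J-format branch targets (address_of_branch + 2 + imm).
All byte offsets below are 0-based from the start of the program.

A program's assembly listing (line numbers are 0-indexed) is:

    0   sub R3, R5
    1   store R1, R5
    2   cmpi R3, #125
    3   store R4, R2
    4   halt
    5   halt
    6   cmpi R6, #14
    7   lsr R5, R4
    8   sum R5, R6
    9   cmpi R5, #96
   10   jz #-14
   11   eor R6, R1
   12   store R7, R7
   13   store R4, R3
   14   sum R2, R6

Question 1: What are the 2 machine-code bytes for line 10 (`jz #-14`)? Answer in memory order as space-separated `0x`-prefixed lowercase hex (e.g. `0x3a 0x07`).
0xf2 0x43

L10: jz op=0x10:6|imm=-14:10 ⇒ 0x43f2 ⇒ little f2 43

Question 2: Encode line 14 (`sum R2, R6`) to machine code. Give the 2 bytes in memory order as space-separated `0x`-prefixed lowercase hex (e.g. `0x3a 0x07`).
L14: sum op=0x1f:6|rd=2:3|rs=6:3|pad=0:4 ⇒ 0x7d60 ⇒ little 60 7d

0x60 0x7d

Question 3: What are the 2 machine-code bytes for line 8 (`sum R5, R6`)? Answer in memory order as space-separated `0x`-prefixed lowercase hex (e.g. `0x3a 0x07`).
8. sum fields op=0x1f:6|rd=5:3|rs=6:3|pad=0:4 → word 7ee0h → e0 7e

0xe0 0x7e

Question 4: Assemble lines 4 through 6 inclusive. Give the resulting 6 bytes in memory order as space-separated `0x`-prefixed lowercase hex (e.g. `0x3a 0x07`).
0x00 0xc8 0x00 0xc8 0x0e 0x1f

L4: halt op=0x32:6|pad=0:10 ⇒ 0xc800 ⇒ little 00 c8
L5: halt op=0x32:6|pad=0:10 ⇒ 0xc800 ⇒ little 00 c8
L6: cmpi op=0x7:6|rd=6:3|imm=14:7 ⇒ 0x1f0e ⇒ little 0e 1f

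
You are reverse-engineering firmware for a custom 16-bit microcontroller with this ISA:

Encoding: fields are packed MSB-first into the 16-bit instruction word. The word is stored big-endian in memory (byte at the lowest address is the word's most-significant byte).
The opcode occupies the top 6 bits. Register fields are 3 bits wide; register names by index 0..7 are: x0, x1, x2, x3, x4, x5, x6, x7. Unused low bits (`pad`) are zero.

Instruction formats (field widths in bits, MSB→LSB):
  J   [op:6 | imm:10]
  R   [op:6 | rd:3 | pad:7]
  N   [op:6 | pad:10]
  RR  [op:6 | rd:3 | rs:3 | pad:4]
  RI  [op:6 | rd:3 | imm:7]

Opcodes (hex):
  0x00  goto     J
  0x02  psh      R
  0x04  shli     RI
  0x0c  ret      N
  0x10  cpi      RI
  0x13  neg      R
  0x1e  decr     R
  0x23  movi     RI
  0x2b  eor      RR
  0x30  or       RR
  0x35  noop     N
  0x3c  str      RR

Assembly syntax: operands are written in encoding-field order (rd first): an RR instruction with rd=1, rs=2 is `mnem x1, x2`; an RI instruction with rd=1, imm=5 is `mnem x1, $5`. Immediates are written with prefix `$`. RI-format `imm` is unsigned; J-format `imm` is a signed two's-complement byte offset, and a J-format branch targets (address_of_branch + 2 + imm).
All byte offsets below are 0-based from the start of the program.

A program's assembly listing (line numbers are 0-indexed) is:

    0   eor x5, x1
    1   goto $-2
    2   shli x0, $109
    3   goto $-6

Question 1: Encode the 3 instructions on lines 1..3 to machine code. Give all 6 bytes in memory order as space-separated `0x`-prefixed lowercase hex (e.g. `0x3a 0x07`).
0x03 0xfe 0x10 0x6d 0x03 0xfa

L1: goto op=0x0:6|imm=-2:10 ⇒ 0x03fe ⇒ big 03 fe
L2: shli op=0x4:6|rd=0:3|imm=109:7 ⇒ 0x106d ⇒ big 10 6d
L3: goto op=0x0:6|imm=-6:10 ⇒ 0x03fa ⇒ big 03 fa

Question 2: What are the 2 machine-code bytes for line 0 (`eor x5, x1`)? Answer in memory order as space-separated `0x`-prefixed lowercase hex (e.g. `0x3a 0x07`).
0xae 0x90

L0: eor op=0x2b:6|rd=5:3|rs=1:3|pad=0:4 ⇒ 0xae90 ⇒ big ae 90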